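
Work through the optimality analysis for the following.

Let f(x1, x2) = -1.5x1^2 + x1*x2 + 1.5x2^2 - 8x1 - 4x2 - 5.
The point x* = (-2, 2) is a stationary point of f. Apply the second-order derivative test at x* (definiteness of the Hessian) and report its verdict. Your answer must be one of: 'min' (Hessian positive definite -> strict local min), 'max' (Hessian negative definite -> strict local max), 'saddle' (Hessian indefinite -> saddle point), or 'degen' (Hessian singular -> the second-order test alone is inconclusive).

Compute the Hessian H = grad^2 f:
  H = [[-3, 1], [1, 3]]
Verify stationarity: grad f(x*) = H x* + g = (0, 0).
Eigenvalues of H: -3.1623, 3.1623.
Eigenvalues have mixed signs, so H is indefinite -> x* is a saddle point.

saddle


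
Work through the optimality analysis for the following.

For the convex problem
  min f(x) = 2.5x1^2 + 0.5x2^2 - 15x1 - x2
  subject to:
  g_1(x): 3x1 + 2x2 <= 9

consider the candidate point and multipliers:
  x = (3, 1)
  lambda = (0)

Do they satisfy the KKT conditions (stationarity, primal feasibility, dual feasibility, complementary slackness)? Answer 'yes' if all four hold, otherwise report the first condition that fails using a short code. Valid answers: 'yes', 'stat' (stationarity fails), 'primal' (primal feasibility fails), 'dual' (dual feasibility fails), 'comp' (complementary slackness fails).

Gradient of f: grad f(x) = Q x + c = (0, 0)
Constraint values g_i(x) = a_i^T x - b_i:
  g_1((3, 1)) = 2
Stationarity residual: grad f(x) + sum_i lambda_i a_i = (0, 0)
  -> stationarity OK
Primal feasibility (all g_i <= 0): FAILS
Dual feasibility (all lambda_i >= 0): OK
Complementary slackness (lambda_i * g_i(x) = 0 for all i): OK

Verdict: the first failing condition is primal_feasibility -> primal.

primal


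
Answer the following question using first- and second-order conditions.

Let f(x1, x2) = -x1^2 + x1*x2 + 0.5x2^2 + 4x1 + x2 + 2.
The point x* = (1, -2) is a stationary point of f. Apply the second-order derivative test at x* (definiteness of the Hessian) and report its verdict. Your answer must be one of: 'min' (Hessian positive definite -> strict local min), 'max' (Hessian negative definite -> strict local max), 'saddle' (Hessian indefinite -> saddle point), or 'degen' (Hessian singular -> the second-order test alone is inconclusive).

Compute the Hessian H = grad^2 f:
  H = [[-2, 1], [1, 1]]
Verify stationarity: grad f(x*) = H x* + g = (0, 0).
Eigenvalues of H: -2.3028, 1.3028.
Eigenvalues have mixed signs, so H is indefinite -> x* is a saddle point.

saddle


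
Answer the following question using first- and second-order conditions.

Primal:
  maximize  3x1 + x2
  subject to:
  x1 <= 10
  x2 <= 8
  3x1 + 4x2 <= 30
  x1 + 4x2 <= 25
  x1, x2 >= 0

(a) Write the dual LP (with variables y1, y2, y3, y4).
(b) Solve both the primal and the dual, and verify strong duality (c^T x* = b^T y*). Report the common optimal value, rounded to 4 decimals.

The standard primal-dual pair for 'max c^T x s.t. A x <= b, x >= 0' is:
  Dual:  min b^T y  s.t.  A^T y >= c,  y >= 0.

So the dual LP is:
  minimize  10y1 + 8y2 + 30y3 + 25y4
  subject to:
    y1 + 3y3 + y4 >= 3
    y2 + 4y3 + 4y4 >= 1
    y1, y2, y3, y4 >= 0

Solving the primal: x* = (10, 0).
  primal value c^T x* = 30.
Solving the dual: y* = (2.25, 0, 0.25, 0).
  dual value b^T y* = 30.
Strong duality: c^T x* = b^T y*. Confirmed.

30


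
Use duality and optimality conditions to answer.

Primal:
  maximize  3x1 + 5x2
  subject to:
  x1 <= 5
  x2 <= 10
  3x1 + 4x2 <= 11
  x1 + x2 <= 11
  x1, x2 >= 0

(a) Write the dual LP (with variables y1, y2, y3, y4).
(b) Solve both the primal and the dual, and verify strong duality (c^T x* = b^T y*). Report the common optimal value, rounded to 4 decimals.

The standard primal-dual pair for 'max c^T x s.t. A x <= b, x >= 0' is:
  Dual:  min b^T y  s.t.  A^T y >= c,  y >= 0.

So the dual LP is:
  minimize  5y1 + 10y2 + 11y3 + 11y4
  subject to:
    y1 + 3y3 + y4 >= 3
    y2 + 4y3 + y4 >= 5
    y1, y2, y3, y4 >= 0

Solving the primal: x* = (0, 2.75).
  primal value c^T x* = 13.75.
Solving the dual: y* = (0, 0, 1.25, 0).
  dual value b^T y* = 13.75.
Strong duality: c^T x* = b^T y*. Confirmed.

13.75


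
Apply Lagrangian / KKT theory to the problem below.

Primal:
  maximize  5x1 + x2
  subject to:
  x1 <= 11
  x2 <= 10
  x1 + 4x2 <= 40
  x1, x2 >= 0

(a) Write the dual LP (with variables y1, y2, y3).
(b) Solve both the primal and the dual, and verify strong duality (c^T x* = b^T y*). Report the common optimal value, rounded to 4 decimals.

The standard primal-dual pair for 'max c^T x s.t. A x <= b, x >= 0' is:
  Dual:  min b^T y  s.t.  A^T y >= c,  y >= 0.

So the dual LP is:
  minimize  11y1 + 10y2 + 40y3
  subject to:
    y1 + y3 >= 5
    y2 + 4y3 >= 1
    y1, y2, y3 >= 0

Solving the primal: x* = (11, 7.25).
  primal value c^T x* = 62.25.
Solving the dual: y* = (4.75, 0, 0.25).
  dual value b^T y* = 62.25.
Strong duality: c^T x* = b^T y*. Confirmed.

62.25


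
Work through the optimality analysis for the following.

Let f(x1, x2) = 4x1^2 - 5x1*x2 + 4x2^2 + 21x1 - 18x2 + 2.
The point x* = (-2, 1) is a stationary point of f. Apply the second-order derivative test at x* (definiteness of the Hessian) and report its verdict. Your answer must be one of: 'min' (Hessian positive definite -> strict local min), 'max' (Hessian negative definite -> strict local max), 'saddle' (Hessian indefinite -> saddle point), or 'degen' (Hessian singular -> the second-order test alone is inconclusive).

Compute the Hessian H = grad^2 f:
  H = [[8, -5], [-5, 8]]
Verify stationarity: grad f(x*) = H x* + g = (0, 0).
Eigenvalues of H: 3, 13.
Both eigenvalues > 0, so H is positive definite -> x* is a strict local min.

min


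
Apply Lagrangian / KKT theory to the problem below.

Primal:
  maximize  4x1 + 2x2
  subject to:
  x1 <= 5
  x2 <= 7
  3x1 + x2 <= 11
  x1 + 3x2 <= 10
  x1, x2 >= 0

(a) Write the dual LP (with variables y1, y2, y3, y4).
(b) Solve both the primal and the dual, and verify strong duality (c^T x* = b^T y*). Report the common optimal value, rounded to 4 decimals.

The standard primal-dual pair for 'max c^T x s.t. A x <= b, x >= 0' is:
  Dual:  min b^T y  s.t.  A^T y >= c,  y >= 0.

So the dual LP is:
  minimize  5y1 + 7y2 + 11y3 + 10y4
  subject to:
    y1 + 3y3 + y4 >= 4
    y2 + y3 + 3y4 >= 2
    y1, y2, y3, y4 >= 0

Solving the primal: x* = (2.875, 2.375).
  primal value c^T x* = 16.25.
Solving the dual: y* = (0, 0, 1.25, 0.25).
  dual value b^T y* = 16.25.
Strong duality: c^T x* = b^T y*. Confirmed.

16.25


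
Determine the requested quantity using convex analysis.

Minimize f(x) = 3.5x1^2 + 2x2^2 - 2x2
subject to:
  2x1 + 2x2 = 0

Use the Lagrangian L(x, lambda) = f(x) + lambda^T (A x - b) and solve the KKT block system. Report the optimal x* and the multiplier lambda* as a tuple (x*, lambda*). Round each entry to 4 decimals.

Form the Lagrangian:
  L(x, lambda) = (1/2) x^T Q x + c^T x + lambda^T (A x - b)
Stationarity (grad_x L = 0): Q x + c + A^T lambda = 0.
Primal feasibility: A x = b.

This gives the KKT block system:
  [ Q   A^T ] [ x     ]   [-c ]
  [ A    0  ] [ lambda ] = [ b ]

Solving the linear system:
  x*      = (-0.1818, 0.1818)
  lambda* = (0.6364)
  f(x*)   = -0.1818

x* = (-0.1818, 0.1818), lambda* = (0.6364)


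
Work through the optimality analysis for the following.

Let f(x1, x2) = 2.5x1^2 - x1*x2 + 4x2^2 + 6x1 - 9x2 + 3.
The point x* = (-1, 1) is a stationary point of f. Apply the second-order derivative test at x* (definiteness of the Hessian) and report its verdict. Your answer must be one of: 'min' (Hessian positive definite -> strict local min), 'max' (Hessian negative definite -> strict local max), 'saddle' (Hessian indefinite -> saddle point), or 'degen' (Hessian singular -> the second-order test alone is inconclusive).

Compute the Hessian H = grad^2 f:
  H = [[5, -1], [-1, 8]]
Verify stationarity: grad f(x*) = H x* + g = (0, 0).
Eigenvalues of H: 4.6972, 8.3028.
Both eigenvalues > 0, so H is positive definite -> x* is a strict local min.

min


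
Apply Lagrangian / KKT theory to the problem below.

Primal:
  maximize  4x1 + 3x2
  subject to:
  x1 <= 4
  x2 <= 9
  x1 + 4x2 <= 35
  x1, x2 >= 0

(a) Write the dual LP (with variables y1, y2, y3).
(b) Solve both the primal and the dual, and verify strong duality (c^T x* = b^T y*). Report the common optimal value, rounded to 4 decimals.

The standard primal-dual pair for 'max c^T x s.t. A x <= b, x >= 0' is:
  Dual:  min b^T y  s.t.  A^T y >= c,  y >= 0.

So the dual LP is:
  minimize  4y1 + 9y2 + 35y3
  subject to:
    y1 + y3 >= 4
    y2 + 4y3 >= 3
    y1, y2, y3 >= 0

Solving the primal: x* = (4, 7.75).
  primal value c^T x* = 39.25.
Solving the dual: y* = (3.25, 0, 0.75).
  dual value b^T y* = 39.25.
Strong duality: c^T x* = b^T y*. Confirmed.

39.25


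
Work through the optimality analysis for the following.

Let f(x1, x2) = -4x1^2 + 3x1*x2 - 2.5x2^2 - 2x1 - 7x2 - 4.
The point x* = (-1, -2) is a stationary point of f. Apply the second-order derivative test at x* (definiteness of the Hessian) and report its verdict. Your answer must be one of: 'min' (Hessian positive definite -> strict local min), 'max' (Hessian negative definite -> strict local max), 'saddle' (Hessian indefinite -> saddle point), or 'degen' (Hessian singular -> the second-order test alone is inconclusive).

Compute the Hessian H = grad^2 f:
  H = [[-8, 3], [3, -5]]
Verify stationarity: grad f(x*) = H x* + g = (0, 0).
Eigenvalues of H: -9.8541, -3.1459.
Both eigenvalues < 0, so H is negative definite -> x* is a strict local max.

max


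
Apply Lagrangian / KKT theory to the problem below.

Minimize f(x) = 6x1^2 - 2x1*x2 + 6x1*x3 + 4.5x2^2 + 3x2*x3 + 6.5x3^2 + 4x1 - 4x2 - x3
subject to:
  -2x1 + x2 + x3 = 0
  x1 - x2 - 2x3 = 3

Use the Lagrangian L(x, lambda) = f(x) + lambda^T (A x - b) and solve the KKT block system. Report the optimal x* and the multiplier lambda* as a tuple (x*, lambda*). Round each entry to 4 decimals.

Form the Lagrangian:
  L(x, lambda) = (1/2) x^T Q x + c^T x + lambda^T (A x - b)
Stationarity (grad_x L = 0): Q x + c + A^T lambda = 0.
Primal feasibility: A x = b.

This gives the KKT block system:
  [ Q   A^T ] [ x     ]   [-c ]
  [ A    0  ] [ lambda ] = [ b ]

Solving the linear system:
  x*      = (-0.8281, 0.5156, -2.1719)
  lambda* = (-24.2187, -28.4375)
  f(x*)   = 41.0547

x* = (-0.8281, 0.5156, -2.1719), lambda* = (-24.2187, -28.4375)


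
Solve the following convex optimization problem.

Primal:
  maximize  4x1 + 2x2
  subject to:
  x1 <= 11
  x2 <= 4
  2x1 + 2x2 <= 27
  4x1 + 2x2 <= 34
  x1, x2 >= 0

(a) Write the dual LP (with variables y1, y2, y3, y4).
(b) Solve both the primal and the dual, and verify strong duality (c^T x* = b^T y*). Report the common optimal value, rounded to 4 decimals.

The standard primal-dual pair for 'max c^T x s.t. A x <= b, x >= 0' is:
  Dual:  min b^T y  s.t.  A^T y >= c,  y >= 0.

So the dual LP is:
  minimize  11y1 + 4y2 + 27y3 + 34y4
  subject to:
    y1 + 2y3 + 4y4 >= 4
    y2 + 2y3 + 2y4 >= 2
    y1, y2, y3, y4 >= 0

Solving the primal: x* = (8.5, 0).
  primal value c^T x* = 34.
Solving the dual: y* = (0, 0, 0, 1).
  dual value b^T y* = 34.
Strong duality: c^T x* = b^T y*. Confirmed.

34


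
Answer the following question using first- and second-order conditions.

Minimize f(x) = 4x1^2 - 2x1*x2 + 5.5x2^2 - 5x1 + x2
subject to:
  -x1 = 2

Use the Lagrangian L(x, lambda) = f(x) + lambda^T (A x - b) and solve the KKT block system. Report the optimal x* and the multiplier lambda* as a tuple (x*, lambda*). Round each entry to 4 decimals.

Form the Lagrangian:
  L(x, lambda) = (1/2) x^T Q x + c^T x + lambda^T (A x - b)
Stationarity (grad_x L = 0): Q x + c + A^T lambda = 0.
Primal feasibility: A x = b.

This gives the KKT block system:
  [ Q   A^T ] [ x     ]   [-c ]
  [ A    0  ] [ lambda ] = [ b ]

Solving the linear system:
  x*      = (-2, -0.4545)
  lambda* = (-20.0909)
  f(x*)   = 24.8636

x* = (-2, -0.4545), lambda* = (-20.0909)


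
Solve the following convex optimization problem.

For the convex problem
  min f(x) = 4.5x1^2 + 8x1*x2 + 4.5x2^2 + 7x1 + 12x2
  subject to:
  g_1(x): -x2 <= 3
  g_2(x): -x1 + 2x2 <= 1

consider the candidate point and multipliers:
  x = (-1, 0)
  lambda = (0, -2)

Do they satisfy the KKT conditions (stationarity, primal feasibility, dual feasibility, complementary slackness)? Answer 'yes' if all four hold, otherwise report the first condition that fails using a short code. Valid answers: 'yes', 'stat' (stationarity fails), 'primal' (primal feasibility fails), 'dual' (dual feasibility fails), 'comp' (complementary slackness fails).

Gradient of f: grad f(x) = Q x + c = (-2, 4)
Constraint values g_i(x) = a_i^T x - b_i:
  g_1((-1, 0)) = -3
  g_2((-1, 0)) = 0
Stationarity residual: grad f(x) + sum_i lambda_i a_i = (0, 0)
  -> stationarity OK
Primal feasibility (all g_i <= 0): OK
Dual feasibility (all lambda_i >= 0): FAILS
Complementary slackness (lambda_i * g_i(x) = 0 for all i): OK

Verdict: the first failing condition is dual_feasibility -> dual.

dual


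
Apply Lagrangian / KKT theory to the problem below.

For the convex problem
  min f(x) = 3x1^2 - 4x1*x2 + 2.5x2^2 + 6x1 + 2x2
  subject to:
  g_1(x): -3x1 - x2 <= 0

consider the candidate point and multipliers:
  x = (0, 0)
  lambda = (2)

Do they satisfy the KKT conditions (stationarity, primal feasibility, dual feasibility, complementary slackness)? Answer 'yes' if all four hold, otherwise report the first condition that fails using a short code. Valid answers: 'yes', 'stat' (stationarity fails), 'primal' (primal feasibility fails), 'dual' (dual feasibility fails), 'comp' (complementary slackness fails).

Gradient of f: grad f(x) = Q x + c = (6, 2)
Constraint values g_i(x) = a_i^T x - b_i:
  g_1((0, 0)) = 0
Stationarity residual: grad f(x) + sum_i lambda_i a_i = (0, 0)
  -> stationarity OK
Primal feasibility (all g_i <= 0): OK
Dual feasibility (all lambda_i >= 0): OK
Complementary slackness (lambda_i * g_i(x) = 0 for all i): OK

Verdict: yes, KKT holds.

yes


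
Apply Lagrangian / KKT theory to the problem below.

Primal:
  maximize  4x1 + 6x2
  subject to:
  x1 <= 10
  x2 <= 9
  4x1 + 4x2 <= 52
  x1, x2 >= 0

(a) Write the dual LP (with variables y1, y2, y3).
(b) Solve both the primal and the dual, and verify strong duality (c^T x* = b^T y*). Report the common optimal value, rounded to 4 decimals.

The standard primal-dual pair for 'max c^T x s.t. A x <= b, x >= 0' is:
  Dual:  min b^T y  s.t.  A^T y >= c,  y >= 0.

So the dual LP is:
  minimize  10y1 + 9y2 + 52y3
  subject to:
    y1 + 4y3 >= 4
    y2 + 4y3 >= 6
    y1, y2, y3 >= 0

Solving the primal: x* = (4, 9).
  primal value c^T x* = 70.
Solving the dual: y* = (0, 2, 1).
  dual value b^T y* = 70.
Strong duality: c^T x* = b^T y*. Confirmed.

70


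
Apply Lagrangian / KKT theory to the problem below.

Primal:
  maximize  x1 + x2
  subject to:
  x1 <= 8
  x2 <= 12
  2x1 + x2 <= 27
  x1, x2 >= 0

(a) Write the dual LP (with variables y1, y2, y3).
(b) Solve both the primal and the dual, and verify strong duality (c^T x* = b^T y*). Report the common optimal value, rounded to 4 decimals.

The standard primal-dual pair for 'max c^T x s.t. A x <= b, x >= 0' is:
  Dual:  min b^T y  s.t.  A^T y >= c,  y >= 0.

So the dual LP is:
  minimize  8y1 + 12y2 + 27y3
  subject to:
    y1 + 2y3 >= 1
    y2 + y3 >= 1
    y1, y2, y3 >= 0

Solving the primal: x* = (7.5, 12).
  primal value c^T x* = 19.5.
Solving the dual: y* = (0, 0.5, 0.5).
  dual value b^T y* = 19.5.
Strong duality: c^T x* = b^T y*. Confirmed.

19.5


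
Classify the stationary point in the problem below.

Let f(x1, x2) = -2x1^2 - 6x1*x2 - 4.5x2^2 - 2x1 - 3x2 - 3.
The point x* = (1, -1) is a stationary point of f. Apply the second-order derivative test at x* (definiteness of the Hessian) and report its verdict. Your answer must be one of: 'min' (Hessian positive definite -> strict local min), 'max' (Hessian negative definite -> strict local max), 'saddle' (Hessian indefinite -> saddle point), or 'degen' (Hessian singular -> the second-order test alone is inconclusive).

Compute the Hessian H = grad^2 f:
  H = [[-4, -6], [-6, -9]]
Verify stationarity: grad f(x*) = H x* + g = (0, 0).
Eigenvalues of H: -13, 0.
H has a zero eigenvalue (singular; negative semidefinite but not definite), so H is neither positive definite, negative definite, nor indefinite. The second-order test alone is inconclusive -> degen.
(Indeed, f is constant along the null direction of H through x*, so x* is not a strict local extremum.)

degen


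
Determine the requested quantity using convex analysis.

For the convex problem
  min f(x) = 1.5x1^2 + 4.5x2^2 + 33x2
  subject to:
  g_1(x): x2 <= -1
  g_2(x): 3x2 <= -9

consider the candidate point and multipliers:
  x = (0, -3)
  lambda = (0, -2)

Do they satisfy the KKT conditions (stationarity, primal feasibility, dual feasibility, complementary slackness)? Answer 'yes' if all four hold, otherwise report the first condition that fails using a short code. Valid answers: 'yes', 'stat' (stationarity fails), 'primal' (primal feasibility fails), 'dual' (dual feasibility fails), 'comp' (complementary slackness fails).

Gradient of f: grad f(x) = Q x + c = (0, 6)
Constraint values g_i(x) = a_i^T x - b_i:
  g_1((0, -3)) = -2
  g_2((0, -3)) = 0
Stationarity residual: grad f(x) + sum_i lambda_i a_i = (0, 0)
  -> stationarity OK
Primal feasibility (all g_i <= 0): OK
Dual feasibility (all lambda_i >= 0): FAILS
Complementary slackness (lambda_i * g_i(x) = 0 for all i): OK

Verdict: the first failing condition is dual_feasibility -> dual.

dual


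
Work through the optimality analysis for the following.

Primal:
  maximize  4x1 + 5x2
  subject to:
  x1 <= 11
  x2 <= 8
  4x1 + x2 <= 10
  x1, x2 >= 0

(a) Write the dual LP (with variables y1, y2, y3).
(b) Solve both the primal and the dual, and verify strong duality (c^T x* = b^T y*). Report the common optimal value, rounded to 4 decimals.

The standard primal-dual pair for 'max c^T x s.t. A x <= b, x >= 0' is:
  Dual:  min b^T y  s.t.  A^T y >= c,  y >= 0.

So the dual LP is:
  minimize  11y1 + 8y2 + 10y3
  subject to:
    y1 + 4y3 >= 4
    y2 + y3 >= 5
    y1, y2, y3 >= 0

Solving the primal: x* = (0.5, 8).
  primal value c^T x* = 42.
Solving the dual: y* = (0, 4, 1).
  dual value b^T y* = 42.
Strong duality: c^T x* = b^T y*. Confirmed.

42


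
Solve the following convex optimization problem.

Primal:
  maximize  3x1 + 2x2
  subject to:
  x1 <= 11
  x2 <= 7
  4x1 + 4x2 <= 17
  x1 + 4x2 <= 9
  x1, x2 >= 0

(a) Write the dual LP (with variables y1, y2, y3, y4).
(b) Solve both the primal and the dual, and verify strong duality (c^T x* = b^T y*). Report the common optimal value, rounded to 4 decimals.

The standard primal-dual pair for 'max c^T x s.t. A x <= b, x >= 0' is:
  Dual:  min b^T y  s.t.  A^T y >= c,  y >= 0.

So the dual LP is:
  minimize  11y1 + 7y2 + 17y3 + 9y4
  subject to:
    y1 + 4y3 + y4 >= 3
    y2 + 4y3 + 4y4 >= 2
    y1, y2, y3, y4 >= 0

Solving the primal: x* = (4.25, 0).
  primal value c^T x* = 12.75.
Solving the dual: y* = (0, 0, 0.75, 0).
  dual value b^T y* = 12.75.
Strong duality: c^T x* = b^T y*. Confirmed.

12.75


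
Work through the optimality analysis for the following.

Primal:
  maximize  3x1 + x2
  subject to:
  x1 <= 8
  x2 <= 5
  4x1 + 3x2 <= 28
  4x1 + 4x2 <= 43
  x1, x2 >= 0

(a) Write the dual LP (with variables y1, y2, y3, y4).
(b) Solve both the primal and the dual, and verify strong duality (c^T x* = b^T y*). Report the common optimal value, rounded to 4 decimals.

The standard primal-dual pair for 'max c^T x s.t. A x <= b, x >= 0' is:
  Dual:  min b^T y  s.t.  A^T y >= c,  y >= 0.

So the dual LP is:
  minimize  8y1 + 5y2 + 28y3 + 43y4
  subject to:
    y1 + 4y3 + 4y4 >= 3
    y2 + 3y3 + 4y4 >= 1
    y1, y2, y3, y4 >= 0

Solving the primal: x* = (7, 0).
  primal value c^T x* = 21.
Solving the dual: y* = (0, 0, 0.75, 0).
  dual value b^T y* = 21.
Strong duality: c^T x* = b^T y*. Confirmed.

21


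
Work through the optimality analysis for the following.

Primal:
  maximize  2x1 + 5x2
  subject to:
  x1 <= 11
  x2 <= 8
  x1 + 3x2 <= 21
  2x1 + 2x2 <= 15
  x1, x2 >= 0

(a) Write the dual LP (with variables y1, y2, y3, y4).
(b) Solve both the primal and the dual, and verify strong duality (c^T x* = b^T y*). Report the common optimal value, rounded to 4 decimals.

The standard primal-dual pair for 'max c^T x s.t. A x <= b, x >= 0' is:
  Dual:  min b^T y  s.t.  A^T y >= c,  y >= 0.

So the dual LP is:
  minimize  11y1 + 8y2 + 21y3 + 15y4
  subject to:
    y1 + y3 + 2y4 >= 2
    y2 + 3y3 + 2y4 >= 5
    y1, y2, y3, y4 >= 0

Solving the primal: x* = (0.75, 6.75).
  primal value c^T x* = 35.25.
Solving the dual: y* = (0, 0, 1.5, 0.25).
  dual value b^T y* = 35.25.
Strong duality: c^T x* = b^T y*. Confirmed.

35.25


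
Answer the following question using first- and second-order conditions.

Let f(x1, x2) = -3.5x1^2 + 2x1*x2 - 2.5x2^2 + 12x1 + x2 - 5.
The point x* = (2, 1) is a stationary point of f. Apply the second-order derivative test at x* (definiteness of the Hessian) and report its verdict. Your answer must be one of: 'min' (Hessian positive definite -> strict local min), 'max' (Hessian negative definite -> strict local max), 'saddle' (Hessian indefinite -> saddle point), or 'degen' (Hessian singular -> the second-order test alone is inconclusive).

Compute the Hessian H = grad^2 f:
  H = [[-7, 2], [2, -5]]
Verify stationarity: grad f(x*) = H x* + g = (0, 0).
Eigenvalues of H: -8.2361, -3.7639.
Both eigenvalues < 0, so H is negative definite -> x* is a strict local max.

max


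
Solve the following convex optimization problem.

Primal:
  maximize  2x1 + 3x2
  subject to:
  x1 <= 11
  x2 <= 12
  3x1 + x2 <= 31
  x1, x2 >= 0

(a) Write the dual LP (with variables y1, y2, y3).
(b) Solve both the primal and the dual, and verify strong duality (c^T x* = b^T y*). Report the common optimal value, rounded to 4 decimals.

The standard primal-dual pair for 'max c^T x s.t. A x <= b, x >= 0' is:
  Dual:  min b^T y  s.t.  A^T y >= c,  y >= 0.

So the dual LP is:
  minimize  11y1 + 12y2 + 31y3
  subject to:
    y1 + 3y3 >= 2
    y2 + y3 >= 3
    y1, y2, y3 >= 0

Solving the primal: x* = (6.3333, 12).
  primal value c^T x* = 48.6667.
Solving the dual: y* = (0, 2.3333, 0.6667).
  dual value b^T y* = 48.6667.
Strong duality: c^T x* = b^T y*. Confirmed.

48.6667


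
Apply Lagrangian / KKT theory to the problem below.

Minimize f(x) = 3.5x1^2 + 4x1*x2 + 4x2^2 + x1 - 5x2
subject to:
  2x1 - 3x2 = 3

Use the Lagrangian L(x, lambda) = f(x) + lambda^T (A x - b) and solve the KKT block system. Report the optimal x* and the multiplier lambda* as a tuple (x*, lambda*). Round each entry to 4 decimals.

Form the Lagrangian:
  L(x, lambda) = (1/2) x^T Q x + c^T x + lambda^T (A x - b)
Stationarity (grad_x L = 0): Q x + c + A^T lambda = 0.
Primal feasibility: A x = b.

This gives the KKT block system:
  [ Q   A^T ] [ x     ]   [-c ]
  [ A    0  ] [ lambda ] = [ b ]

Solving the linear system:
  x*      = (0.7343, -0.5105)
  lambda* = (-2.049)
  f(x*)   = 4.7168

x* = (0.7343, -0.5105), lambda* = (-2.049)


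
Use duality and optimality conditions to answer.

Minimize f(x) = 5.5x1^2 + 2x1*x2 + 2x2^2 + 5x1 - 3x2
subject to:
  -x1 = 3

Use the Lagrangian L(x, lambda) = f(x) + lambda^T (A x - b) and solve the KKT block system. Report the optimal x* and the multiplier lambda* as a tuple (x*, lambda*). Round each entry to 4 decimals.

Form the Lagrangian:
  L(x, lambda) = (1/2) x^T Q x + c^T x + lambda^T (A x - b)
Stationarity (grad_x L = 0): Q x + c + A^T lambda = 0.
Primal feasibility: A x = b.

This gives the KKT block system:
  [ Q   A^T ] [ x     ]   [-c ]
  [ A    0  ] [ lambda ] = [ b ]

Solving the linear system:
  x*      = (-3, 2.25)
  lambda* = (-23.5)
  f(x*)   = 24.375

x* = (-3, 2.25), lambda* = (-23.5)


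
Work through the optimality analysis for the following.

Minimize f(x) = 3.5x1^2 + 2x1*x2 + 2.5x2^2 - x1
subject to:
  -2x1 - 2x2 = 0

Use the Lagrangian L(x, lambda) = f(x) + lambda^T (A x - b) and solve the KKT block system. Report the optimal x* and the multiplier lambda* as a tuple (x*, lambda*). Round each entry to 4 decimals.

Form the Lagrangian:
  L(x, lambda) = (1/2) x^T Q x + c^T x + lambda^T (A x - b)
Stationarity (grad_x L = 0): Q x + c + A^T lambda = 0.
Primal feasibility: A x = b.

This gives the KKT block system:
  [ Q   A^T ] [ x     ]   [-c ]
  [ A    0  ] [ lambda ] = [ b ]

Solving the linear system:
  x*      = (0.125, -0.125)
  lambda* = (-0.1875)
  f(x*)   = -0.0625

x* = (0.125, -0.125), lambda* = (-0.1875)


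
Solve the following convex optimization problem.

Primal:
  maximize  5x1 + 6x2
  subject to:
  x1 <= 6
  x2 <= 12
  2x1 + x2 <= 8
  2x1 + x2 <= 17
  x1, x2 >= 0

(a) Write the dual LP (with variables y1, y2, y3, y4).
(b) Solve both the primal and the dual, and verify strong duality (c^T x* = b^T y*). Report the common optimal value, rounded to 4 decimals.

The standard primal-dual pair for 'max c^T x s.t. A x <= b, x >= 0' is:
  Dual:  min b^T y  s.t.  A^T y >= c,  y >= 0.

So the dual LP is:
  minimize  6y1 + 12y2 + 8y3 + 17y4
  subject to:
    y1 + 2y3 + 2y4 >= 5
    y2 + y3 + y4 >= 6
    y1, y2, y3, y4 >= 0

Solving the primal: x* = (0, 8).
  primal value c^T x* = 48.
Solving the dual: y* = (0, 0, 6, 0).
  dual value b^T y* = 48.
Strong duality: c^T x* = b^T y*. Confirmed.

48


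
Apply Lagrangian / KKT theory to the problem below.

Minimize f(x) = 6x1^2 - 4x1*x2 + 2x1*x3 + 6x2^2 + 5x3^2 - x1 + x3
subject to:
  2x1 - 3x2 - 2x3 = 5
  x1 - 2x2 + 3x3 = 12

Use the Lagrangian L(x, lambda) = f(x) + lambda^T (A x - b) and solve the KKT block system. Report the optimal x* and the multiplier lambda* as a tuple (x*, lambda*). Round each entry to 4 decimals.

Form the Lagrangian:
  L(x, lambda) = (1/2) x^T Q x + c^T x + lambda^T (A x - b)
Stationarity (grad_x L = 0): Q x + c + A^T lambda = 0.
Primal feasibility: A x = b.

This gives the KKT block system:
  [ Q   A^T ] [ x     ]   [-c ]
  [ A    0  ] [ lambda ] = [ b ]

Solving the linear system:
  x*      = (0.462, -2.7157, 2.0355)
  lambda* = (-4.5192, -10.4393)
  f(x*)   = 74.7206

x* = (0.462, -2.7157, 2.0355), lambda* = (-4.5192, -10.4393)


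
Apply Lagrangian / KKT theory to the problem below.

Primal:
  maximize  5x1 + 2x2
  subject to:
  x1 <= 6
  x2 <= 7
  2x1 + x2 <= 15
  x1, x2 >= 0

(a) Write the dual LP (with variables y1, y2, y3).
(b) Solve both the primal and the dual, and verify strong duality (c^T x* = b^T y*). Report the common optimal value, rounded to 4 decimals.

The standard primal-dual pair for 'max c^T x s.t. A x <= b, x >= 0' is:
  Dual:  min b^T y  s.t.  A^T y >= c,  y >= 0.

So the dual LP is:
  minimize  6y1 + 7y2 + 15y3
  subject to:
    y1 + 2y3 >= 5
    y2 + y3 >= 2
    y1, y2, y3 >= 0

Solving the primal: x* = (6, 3).
  primal value c^T x* = 36.
Solving the dual: y* = (1, 0, 2).
  dual value b^T y* = 36.
Strong duality: c^T x* = b^T y*. Confirmed.

36


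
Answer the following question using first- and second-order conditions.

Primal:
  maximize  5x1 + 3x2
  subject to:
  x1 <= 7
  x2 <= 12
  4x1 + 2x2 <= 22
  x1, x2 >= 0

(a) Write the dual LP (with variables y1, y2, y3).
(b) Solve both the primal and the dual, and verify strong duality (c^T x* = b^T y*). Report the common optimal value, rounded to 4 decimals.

The standard primal-dual pair for 'max c^T x s.t. A x <= b, x >= 0' is:
  Dual:  min b^T y  s.t.  A^T y >= c,  y >= 0.

So the dual LP is:
  minimize  7y1 + 12y2 + 22y3
  subject to:
    y1 + 4y3 >= 5
    y2 + 2y3 >= 3
    y1, y2, y3 >= 0

Solving the primal: x* = (0, 11).
  primal value c^T x* = 33.
Solving the dual: y* = (0, 0, 1.5).
  dual value b^T y* = 33.
Strong duality: c^T x* = b^T y*. Confirmed.

33


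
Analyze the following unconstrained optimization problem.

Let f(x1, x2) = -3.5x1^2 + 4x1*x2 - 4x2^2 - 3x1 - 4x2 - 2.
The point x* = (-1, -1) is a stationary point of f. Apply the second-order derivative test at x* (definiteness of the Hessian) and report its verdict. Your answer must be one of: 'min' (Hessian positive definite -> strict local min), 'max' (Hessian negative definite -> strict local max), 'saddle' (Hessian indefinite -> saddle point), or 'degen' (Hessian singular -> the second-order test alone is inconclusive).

Compute the Hessian H = grad^2 f:
  H = [[-7, 4], [4, -8]]
Verify stationarity: grad f(x*) = H x* + g = (0, 0).
Eigenvalues of H: -11.5311, -3.4689.
Both eigenvalues < 0, so H is negative definite -> x* is a strict local max.

max


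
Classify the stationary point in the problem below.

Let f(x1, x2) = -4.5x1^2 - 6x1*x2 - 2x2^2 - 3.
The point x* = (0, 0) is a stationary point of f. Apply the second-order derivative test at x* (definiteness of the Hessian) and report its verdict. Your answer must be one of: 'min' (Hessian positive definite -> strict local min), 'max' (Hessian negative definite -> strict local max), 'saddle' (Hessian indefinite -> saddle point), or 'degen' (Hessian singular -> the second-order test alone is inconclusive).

Compute the Hessian H = grad^2 f:
  H = [[-9, -6], [-6, -4]]
Verify stationarity: grad f(x*) = H x* + g = (0, 0).
Eigenvalues of H: -13, 0.
H has a zero eigenvalue (singular; negative semidefinite but not definite), so H is neither positive definite, negative definite, nor indefinite. The second-order test alone is inconclusive -> degen.
(Indeed, f is constant along the null direction of H through x*, so x* is not a strict local extremum.)

degen


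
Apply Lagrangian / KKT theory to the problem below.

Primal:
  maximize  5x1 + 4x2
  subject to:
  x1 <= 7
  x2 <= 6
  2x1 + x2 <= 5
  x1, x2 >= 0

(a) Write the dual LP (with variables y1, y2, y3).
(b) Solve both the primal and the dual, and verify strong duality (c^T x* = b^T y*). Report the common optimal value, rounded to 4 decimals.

The standard primal-dual pair for 'max c^T x s.t. A x <= b, x >= 0' is:
  Dual:  min b^T y  s.t.  A^T y >= c,  y >= 0.

So the dual LP is:
  minimize  7y1 + 6y2 + 5y3
  subject to:
    y1 + 2y3 >= 5
    y2 + y3 >= 4
    y1, y2, y3 >= 0

Solving the primal: x* = (0, 5).
  primal value c^T x* = 20.
Solving the dual: y* = (0, 0, 4).
  dual value b^T y* = 20.
Strong duality: c^T x* = b^T y*. Confirmed.

20


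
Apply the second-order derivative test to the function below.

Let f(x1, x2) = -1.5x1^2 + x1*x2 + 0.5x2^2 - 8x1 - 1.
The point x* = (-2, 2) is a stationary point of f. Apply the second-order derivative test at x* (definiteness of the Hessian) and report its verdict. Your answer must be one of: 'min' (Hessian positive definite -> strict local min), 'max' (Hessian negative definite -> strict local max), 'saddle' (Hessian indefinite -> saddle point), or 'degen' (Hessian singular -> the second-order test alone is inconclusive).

Compute the Hessian H = grad^2 f:
  H = [[-3, 1], [1, 1]]
Verify stationarity: grad f(x*) = H x* + g = (0, 0).
Eigenvalues of H: -3.2361, 1.2361.
Eigenvalues have mixed signs, so H is indefinite -> x* is a saddle point.

saddle


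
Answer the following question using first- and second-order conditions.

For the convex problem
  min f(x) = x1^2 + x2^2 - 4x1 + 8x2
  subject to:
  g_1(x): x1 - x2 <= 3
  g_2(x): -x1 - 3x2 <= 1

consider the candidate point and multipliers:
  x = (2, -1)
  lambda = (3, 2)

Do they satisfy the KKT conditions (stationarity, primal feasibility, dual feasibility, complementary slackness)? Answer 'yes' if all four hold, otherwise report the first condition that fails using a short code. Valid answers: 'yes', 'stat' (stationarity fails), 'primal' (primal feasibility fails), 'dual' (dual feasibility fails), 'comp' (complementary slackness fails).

Gradient of f: grad f(x) = Q x + c = (0, 6)
Constraint values g_i(x) = a_i^T x - b_i:
  g_1((2, -1)) = 0
  g_2((2, -1)) = 0
Stationarity residual: grad f(x) + sum_i lambda_i a_i = (1, -3)
  -> stationarity FAILS
Primal feasibility (all g_i <= 0): OK
Dual feasibility (all lambda_i >= 0): OK
Complementary slackness (lambda_i * g_i(x) = 0 for all i): OK

Verdict: the first failing condition is stationarity -> stat.

stat


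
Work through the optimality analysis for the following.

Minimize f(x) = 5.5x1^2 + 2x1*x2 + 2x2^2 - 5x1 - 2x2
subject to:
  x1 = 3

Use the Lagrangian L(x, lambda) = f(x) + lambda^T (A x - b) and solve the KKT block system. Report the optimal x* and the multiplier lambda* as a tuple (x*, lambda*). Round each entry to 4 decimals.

Form the Lagrangian:
  L(x, lambda) = (1/2) x^T Q x + c^T x + lambda^T (A x - b)
Stationarity (grad_x L = 0): Q x + c + A^T lambda = 0.
Primal feasibility: A x = b.

This gives the KKT block system:
  [ Q   A^T ] [ x     ]   [-c ]
  [ A    0  ] [ lambda ] = [ b ]

Solving the linear system:
  x*      = (3, -1)
  lambda* = (-26)
  f(x*)   = 32.5

x* = (3, -1), lambda* = (-26)


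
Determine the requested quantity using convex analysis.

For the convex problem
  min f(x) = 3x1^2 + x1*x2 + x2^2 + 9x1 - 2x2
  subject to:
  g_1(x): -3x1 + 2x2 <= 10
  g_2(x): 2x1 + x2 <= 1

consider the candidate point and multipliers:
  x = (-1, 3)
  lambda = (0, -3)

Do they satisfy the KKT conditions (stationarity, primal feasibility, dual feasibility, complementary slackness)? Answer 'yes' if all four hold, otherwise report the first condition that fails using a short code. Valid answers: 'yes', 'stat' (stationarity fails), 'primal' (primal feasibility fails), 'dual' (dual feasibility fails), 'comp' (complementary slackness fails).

Gradient of f: grad f(x) = Q x + c = (6, 3)
Constraint values g_i(x) = a_i^T x - b_i:
  g_1((-1, 3)) = -1
  g_2((-1, 3)) = 0
Stationarity residual: grad f(x) + sum_i lambda_i a_i = (0, 0)
  -> stationarity OK
Primal feasibility (all g_i <= 0): OK
Dual feasibility (all lambda_i >= 0): FAILS
Complementary slackness (lambda_i * g_i(x) = 0 for all i): OK

Verdict: the first failing condition is dual_feasibility -> dual.

dual


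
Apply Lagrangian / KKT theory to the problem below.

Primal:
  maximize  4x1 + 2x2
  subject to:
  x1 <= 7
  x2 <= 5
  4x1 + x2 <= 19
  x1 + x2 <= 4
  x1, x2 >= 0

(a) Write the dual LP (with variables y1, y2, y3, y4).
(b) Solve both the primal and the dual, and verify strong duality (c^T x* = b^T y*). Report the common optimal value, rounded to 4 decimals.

The standard primal-dual pair for 'max c^T x s.t. A x <= b, x >= 0' is:
  Dual:  min b^T y  s.t.  A^T y >= c,  y >= 0.

So the dual LP is:
  minimize  7y1 + 5y2 + 19y3 + 4y4
  subject to:
    y1 + 4y3 + y4 >= 4
    y2 + y3 + y4 >= 2
    y1, y2, y3, y4 >= 0

Solving the primal: x* = (4, 0).
  primal value c^T x* = 16.
Solving the dual: y* = (0, 0, 0, 4).
  dual value b^T y* = 16.
Strong duality: c^T x* = b^T y*. Confirmed.

16


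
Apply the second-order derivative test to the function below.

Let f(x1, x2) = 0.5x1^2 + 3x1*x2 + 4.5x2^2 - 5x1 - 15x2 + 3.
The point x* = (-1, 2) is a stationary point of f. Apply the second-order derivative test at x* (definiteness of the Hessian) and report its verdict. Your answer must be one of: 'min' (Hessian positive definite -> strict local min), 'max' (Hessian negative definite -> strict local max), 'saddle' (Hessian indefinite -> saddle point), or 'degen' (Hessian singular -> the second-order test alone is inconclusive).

Compute the Hessian H = grad^2 f:
  H = [[1, 3], [3, 9]]
Verify stationarity: grad f(x*) = H x* + g = (0, 0).
Eigenvalues of H: 0, 10.
H has a zero eigenvalue (singular; positive semidefinite but not definite), so H is neither positive definite, negative definite, nor indefinite. The second-order test alone is inconclusive -> degen.
(Indeed, f is constant along the null direction of H through x*, so x* is not a strict local extremum.)

degen


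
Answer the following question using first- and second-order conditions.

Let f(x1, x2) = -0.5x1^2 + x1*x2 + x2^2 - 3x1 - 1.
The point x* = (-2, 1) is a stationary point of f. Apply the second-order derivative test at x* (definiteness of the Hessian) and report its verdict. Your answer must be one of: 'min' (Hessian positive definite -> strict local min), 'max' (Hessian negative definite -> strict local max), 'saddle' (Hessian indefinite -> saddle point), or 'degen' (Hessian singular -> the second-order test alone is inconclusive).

Compute the Hessian H = grad^2 f:
  H = [[-1, 1], [1, 2]]
Verify stationarity: grad f(x*) = H x* + g = (0, 0).
Eigenvalues of H: -1.3028, 2.3028.
Eigenvalues have mixed signs, so H is indefinite -> x* is a saddle point.

saddle


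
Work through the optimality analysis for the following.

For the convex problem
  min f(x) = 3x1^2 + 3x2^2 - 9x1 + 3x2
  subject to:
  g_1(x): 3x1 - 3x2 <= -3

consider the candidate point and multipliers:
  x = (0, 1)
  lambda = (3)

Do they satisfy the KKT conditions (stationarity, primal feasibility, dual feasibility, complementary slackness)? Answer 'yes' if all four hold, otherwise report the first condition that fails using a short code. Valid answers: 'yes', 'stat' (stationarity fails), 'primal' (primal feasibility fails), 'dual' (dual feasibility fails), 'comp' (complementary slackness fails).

Gradient of f: grad f(x) = Q x + c = (-9, 9)
Constraint values g_i(x) = a_i^T x - b_i:
  g_1((0, 1)) = 0
Stationarity residual: grad f(x) + sum_i lambda_i a_i = (0, 0)
  -> stationarity OK
Primal feasibility (all g_i <= 0): OK
Dual feasibility (all lambda_i >= 0): OK
Complementary slackness (lambda_i * g_i(x) = 0 for all i): OK

Verdict: yes, KKT holds.

yes


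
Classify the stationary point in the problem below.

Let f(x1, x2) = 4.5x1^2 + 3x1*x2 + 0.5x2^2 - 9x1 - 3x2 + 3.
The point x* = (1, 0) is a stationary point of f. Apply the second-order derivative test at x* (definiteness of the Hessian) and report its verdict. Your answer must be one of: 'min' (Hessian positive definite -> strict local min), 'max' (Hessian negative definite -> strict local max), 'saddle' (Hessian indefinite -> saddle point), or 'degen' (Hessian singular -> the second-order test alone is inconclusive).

Compute the Hessian H = grad^2 f:
  H = [[9, 3], [3, 1]]
Verify stationarity: grad f(x*) = H x* + g = (0, 0).
Eigenvalues of H: 0, 10.
H has a zero eigenvalue (singular; positive semidefinite but not definite), so H is neither positive definite, negative definite, nor indefinite. The second-order test alone is inconclusive -> degen.
(Indeed, f is constant along the null direction of H through x*, so x* is not a strict local extremum.)

degen


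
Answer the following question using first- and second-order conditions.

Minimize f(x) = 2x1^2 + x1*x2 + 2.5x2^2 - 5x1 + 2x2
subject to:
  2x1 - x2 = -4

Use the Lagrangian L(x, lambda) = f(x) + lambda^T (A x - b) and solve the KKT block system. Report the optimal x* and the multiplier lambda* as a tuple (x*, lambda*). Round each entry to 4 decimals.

Form the Lagrangian:
  L(x, lambda) = (1/2) x^T Q x + c^T x + lambda^T (A x - b)
Stationarity (grad_x L = 0): Q x + c + A^T lambda = 0.
Primal feasibility: A x = b.

This gives the KKT block system:
  [ Q   A^T ] [ x     ]   [-c ]
  [ A    0  ] [ lambda ] = [ b ]

Solving the linear system:
  x*      = (-1.5357, 0.9286)
  lambda* = (5.1071)
  f(x*)   = 14.9821

x* = (-1.5357, 0.9286), lambda* = (5.1071)


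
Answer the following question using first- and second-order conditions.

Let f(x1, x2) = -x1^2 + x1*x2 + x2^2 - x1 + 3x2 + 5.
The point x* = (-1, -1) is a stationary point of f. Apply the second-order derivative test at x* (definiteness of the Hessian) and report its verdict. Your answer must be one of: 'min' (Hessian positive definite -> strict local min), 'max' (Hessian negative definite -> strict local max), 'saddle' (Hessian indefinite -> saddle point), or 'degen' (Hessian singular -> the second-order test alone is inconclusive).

Compute the Hessian H = grad^2 f:
  H = [[-2, 1], [1, 2]]
Verify stationarity: grad f(x*) = H x* + g = (0, 0).
Eigenvalues of H: -2.2361, 2.2361.
Eigenvalues have mixed signs, so H is indefinite -> x* is a saddle point.

saddle


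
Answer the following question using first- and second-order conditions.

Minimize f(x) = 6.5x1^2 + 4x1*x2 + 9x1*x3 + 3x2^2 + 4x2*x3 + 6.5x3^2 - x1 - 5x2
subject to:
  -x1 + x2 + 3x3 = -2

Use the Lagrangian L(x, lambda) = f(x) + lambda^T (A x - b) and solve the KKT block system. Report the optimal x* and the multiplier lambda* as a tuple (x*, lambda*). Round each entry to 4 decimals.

Form the Lagrangian:
  L(x, lambda) = (1/2) x^T Q x + c^T x + lambda^T (A x - b)
Stationarity (grad_x L = 0): Q x + c + A^T lambda = 0.
Primal feasibility: A x = b.

This gives the KKT block system:
  [ Q   A^T ] [ x     ]   [-c ]
  [ A    0  ] [ lambda ] = [ b ]

Solving the linear system:
  x*      = (0.4438, 0.9174, -0.8245)
  lambda* = (1.0183)
  f(x*)   = -1.4971

x* = (0.4438, 0.9174, -0.8245), lambda* = (1.0183)
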